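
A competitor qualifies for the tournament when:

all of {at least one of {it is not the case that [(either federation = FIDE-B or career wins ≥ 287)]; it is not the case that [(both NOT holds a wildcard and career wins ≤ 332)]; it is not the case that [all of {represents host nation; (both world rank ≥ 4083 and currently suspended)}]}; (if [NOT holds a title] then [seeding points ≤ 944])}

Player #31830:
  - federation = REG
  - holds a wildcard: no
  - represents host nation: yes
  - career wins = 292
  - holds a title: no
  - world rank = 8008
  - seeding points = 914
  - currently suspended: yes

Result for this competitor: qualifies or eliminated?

Atomic conditions:
  federation = FIDE-B: REG == FIDE-B is false
  career wins ≥ 287: 292 ≥ 287 is true
  NOT holds a wildcard: no → true
  career wins ≤ 332: 292 ≤ 332 is true
  represents host nation: yes → true
  world rank ≥ 4083: 8008 ≥ 4083 is true
  currently suspended: yes → true
  NOT holds a title: no → true
  seeding points ≤ 944: 914 ≤ 944 is true
Combine:
[1.1.1] false OR true = true
[1.1] NOT true = false
[1.2.1] true AND true = true
[1.2] NOT true = false
[1.3.1.2] true AND true = true
[1.3.1] true AND true = true
[1.3] NOT true = false
[1] false OR false OR false = false
[2] true → true = true
[root] false AND true = false
Overall: false → eliminated

Eliminated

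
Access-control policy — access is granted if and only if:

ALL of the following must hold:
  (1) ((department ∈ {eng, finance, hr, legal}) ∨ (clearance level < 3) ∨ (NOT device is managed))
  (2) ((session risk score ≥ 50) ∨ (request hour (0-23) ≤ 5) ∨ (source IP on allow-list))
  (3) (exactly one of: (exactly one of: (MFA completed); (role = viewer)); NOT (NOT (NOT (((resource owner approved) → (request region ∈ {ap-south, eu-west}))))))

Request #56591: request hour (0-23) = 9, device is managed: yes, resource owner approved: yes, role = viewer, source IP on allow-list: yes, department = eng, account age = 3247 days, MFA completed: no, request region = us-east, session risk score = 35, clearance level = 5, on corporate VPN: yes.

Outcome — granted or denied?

Atomic conditions:
  department ∈ {eng, finance, hr, legal}: eng is in the set → true
  clearance level < 3: 5 < 3 is false
  NOT device is managed: yes → false
  session risk score ≥ 50: 35 ≥ 50 is false
  request hour (0-23) ≤ 5: 9 ≤ 5 is false
  source IP on allow-list: yes → true
  MFA completed: no → false
  role = viewer: viewer == viewer is true
  resource owner approved: yes → true
  request region ∈ {ap-south, eu-west}: us-east is not in the set → false
Combine:
[1] true OR false OR false = true
[2] false OR false OR true = true
[3.1] exactly-one(false, true) = true
[3.2.1.1.1] true → false = false
[3.2.1.1] NOT false = true
[3.2.1] NOT true = false
[3.2] NOT false = true
[3] exactly-one(true, true) = false
[root] true AND true AND false = false
Overall: false → denied

Denied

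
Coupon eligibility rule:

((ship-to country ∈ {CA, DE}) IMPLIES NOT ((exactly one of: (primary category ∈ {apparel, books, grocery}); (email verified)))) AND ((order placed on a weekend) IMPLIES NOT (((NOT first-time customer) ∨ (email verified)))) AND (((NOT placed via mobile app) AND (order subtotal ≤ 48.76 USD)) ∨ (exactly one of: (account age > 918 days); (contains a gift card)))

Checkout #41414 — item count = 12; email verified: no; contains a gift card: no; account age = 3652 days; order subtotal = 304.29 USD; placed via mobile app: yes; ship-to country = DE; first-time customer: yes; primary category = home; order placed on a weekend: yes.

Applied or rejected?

Applied

Atomic conditions:
  ship-to country ∈ {CA, DE}: DE is in the set → true
  primary category ∈ {apparel, books, grocery}: home is not in the set → false
  email verified: no → false
  order placed on a weekend: yes → true
  NOT first-time customer: yes → false
  NOT placed via mobile app: yes → false
  order subtotal ≤ 48.76 USD: 304.29 ≤ 48.76 is false
  account age > 918 days: 3652 > 918 is true
  contains a gift card: no → false
Combine:
[1.2.1] exactly-one(false, false) = false
[1.2] NOT false = true
[1] true → true = true
[2.2.1] false OR false = false
[2.2] NOT false = true
[2] true → true = true
[3.1] false AND false = false
[3.2] exactly-one(true, false) = true
[3] false OR true = true
[root] true AND true AND true = true
Overall: true → applied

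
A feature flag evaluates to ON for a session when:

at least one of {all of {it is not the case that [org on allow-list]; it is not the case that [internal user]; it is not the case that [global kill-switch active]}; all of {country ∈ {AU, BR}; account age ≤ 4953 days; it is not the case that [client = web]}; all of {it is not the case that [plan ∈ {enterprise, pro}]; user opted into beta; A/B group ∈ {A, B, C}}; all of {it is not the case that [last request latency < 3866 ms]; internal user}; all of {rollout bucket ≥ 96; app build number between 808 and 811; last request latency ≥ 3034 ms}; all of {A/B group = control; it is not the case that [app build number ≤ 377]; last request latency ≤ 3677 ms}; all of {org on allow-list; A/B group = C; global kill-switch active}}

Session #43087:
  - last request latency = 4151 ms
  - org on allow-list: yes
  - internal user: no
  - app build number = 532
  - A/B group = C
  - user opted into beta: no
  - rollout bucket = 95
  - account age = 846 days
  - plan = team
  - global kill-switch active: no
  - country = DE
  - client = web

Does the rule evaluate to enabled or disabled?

Disabled

Atomic conditions:
  org on allow-list: yes → true
  internal user: no → false
  global kill-switch active: no → false
  country ∈ {AU, BR}: DE is not in the set → false
  account age ≤ 4953 days: 846 ≤ 4953 is true
  client = web: web == web is true
  plan ∈ {enterprise, pro}: team is not in the set → false
  user opted into beta: no → false
  A/B group ∈ {A, B, C}: C is in the set → true
  last request latency < 3866 ms: 4151 < 3866 is false
  rollout bucket ≥ 96: 95 ≥ 96 is false
  app build number between 808 and 811: 532 in [808, 811] is false
  last request latency ≥ 3034 ms: 4151 ≥ 3034 is true
  A/B group = control: C == control is false
  app build number ≤ 377: 532 ≤ 377 is false
  last request latency ≤ 3677 ms: 4151 ≤ 3677 is false
  A/B group = C: C == C is true
Combine:
[1.1] NOT true = false
[1.2] NOT false = true
[1.3] NOT false = true
[1] false AND true AND true = false
[2.3] NOT true = false
[2] false AND true AND false = false
[3.1] NOT false = true
[3] true AND false AND true = false
[4.1] NOT false = true
[4] true AND false = false
[5] false AND false AND true = false
[6.2] NOT false = true
[6] false AND true AND false = false
[7] true AND true AND false = false
[root] false OR false OR false OR false OR false OR false OR false = false
Overall: false → disabled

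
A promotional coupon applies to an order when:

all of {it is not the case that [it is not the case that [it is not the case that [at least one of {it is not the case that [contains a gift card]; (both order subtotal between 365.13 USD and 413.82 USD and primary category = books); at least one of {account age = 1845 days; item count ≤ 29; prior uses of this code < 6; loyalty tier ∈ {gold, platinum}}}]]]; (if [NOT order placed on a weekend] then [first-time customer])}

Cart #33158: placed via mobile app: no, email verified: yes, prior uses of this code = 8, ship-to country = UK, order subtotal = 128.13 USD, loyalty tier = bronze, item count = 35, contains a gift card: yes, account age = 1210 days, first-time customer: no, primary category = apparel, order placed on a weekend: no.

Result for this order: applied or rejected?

Atomic conditions:
  contains a gift card: yes → true
  order subtotal between 365.13 USD and 413.82 USD: 128.13 in [365.13, 413.82] is false
  primary category = books: apparel == books is false
  account age = 1845 days: 1210 == 1845 is false
  item count ≤ 29: 35 ≤ 29 is false
  prior uses of this code < 6: 8 < 6 is false
  loyalty tier ∈ {gold, platinum}: bronze is not in the set → false
  NOT order placed on a weekend: no → true
  first-time customer: no → false
Combine:
[1.1.1.1.1] NOT true = false
[1.1.1.1.2] false AND false = false
[1.1.1.1.3] false OR false OR false OR false = false
[1.1.1.1] false OR false OR false = false
[1.1.1] NOT false = true
[1.1] NOT true = false
[1] NOT false = true
[2] true → false = false
[root] true AND false = false
Overall: false → rejected

Rejected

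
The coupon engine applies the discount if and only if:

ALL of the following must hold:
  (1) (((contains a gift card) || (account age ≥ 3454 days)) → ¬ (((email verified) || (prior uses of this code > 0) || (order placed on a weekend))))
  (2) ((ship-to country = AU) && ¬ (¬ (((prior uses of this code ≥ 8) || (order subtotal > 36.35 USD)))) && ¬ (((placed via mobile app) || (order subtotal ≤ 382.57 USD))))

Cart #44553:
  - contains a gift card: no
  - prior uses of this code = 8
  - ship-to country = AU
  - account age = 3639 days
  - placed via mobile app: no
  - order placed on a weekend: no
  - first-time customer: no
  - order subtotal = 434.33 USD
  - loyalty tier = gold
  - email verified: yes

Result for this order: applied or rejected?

Rejected

Atomic conditions:
  contains a gift card: no → false
  account age ≥ 3454 days: 3639 ≥ 3454 is true
  email verified: yes → true
  prior uses of this code > 0: 8 > 0 is true
  order placed on a weekend: no → false
  ship-to country = AU: AU == AU is true
  prior uses of this code ≥ 8: 8 ≥ 8 is true
  order subtotal > 36.35 USD: 434.33 > 36.35 is true
  placed via mobile app: no → false
  order subtotal ≤ 382.57 USD: 434.33 ≤ 382.57 is false
Combine:
[1.1] false OR true = true
[1.2.1] true OR true OR false = true
[1.2] NOT true = false
[1] true → false = false
[2.2.1.1] true OR true = true
[2.2.1] NOT true = false
[2.2] NOT false = true
[2.3.1] false OR false = false
[2.3] NOT false = true
[2] true AND true AND true = true
[root] false AND true = false
Overall: false → rejected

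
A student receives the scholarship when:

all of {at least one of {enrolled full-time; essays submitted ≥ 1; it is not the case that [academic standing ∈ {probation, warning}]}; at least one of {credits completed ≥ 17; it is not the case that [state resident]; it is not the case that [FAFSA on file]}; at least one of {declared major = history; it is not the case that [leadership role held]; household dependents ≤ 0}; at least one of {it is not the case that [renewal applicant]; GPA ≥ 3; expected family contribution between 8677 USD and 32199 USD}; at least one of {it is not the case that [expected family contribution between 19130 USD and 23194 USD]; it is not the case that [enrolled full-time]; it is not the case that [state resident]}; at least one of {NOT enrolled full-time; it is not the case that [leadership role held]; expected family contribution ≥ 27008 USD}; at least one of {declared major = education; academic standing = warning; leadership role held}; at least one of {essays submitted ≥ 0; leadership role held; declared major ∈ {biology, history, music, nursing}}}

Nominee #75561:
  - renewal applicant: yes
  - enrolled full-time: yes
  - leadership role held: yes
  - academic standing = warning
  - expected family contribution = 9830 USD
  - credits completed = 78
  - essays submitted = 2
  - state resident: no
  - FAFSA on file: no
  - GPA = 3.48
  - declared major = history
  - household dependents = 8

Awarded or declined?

Declined

Atomic conditions:
  enrolled full-time: yes → true
  essays submitted ≥ 1: 2 ≥ 1 is true
  academic standing ∈ {probation, warning}: warning is in the set → true
  credits completed ≥ 17: 78 ≥ 17 is true
  state resident: no → false
  FAFSA on file: no → false
  declared major = history: history == history is true
  leadership role held: yes → true
  household dependents ≤ 0: 8 ≤ 0 is false
  renewal applicant: yes → true
  GPA ≥ 3: 3.48 ≥ 3 is true
  expected family contribution between 8677 USD and 32199 USD: 9830 in [8677, 32199] is true
  expected family contribution between 19130 USD and 23194 USD: 9830 in [19130, 23194] is false
  NOT enrolled full-time: yes → false
  expected family contribution ≥ 27008 USD: 9830 ≥ 27008 is false
  declared major = education: history == education is false
  academic standing = warning: warning == warning is true
  essays submitted ≥ 0: 2 ≥ 0 is true
  declared major ∈ {biology, history, music, nursing}: history is in the set → true
Combine:
[1.3] NOT true = false
[1] true OR true OR false = true
[2.2] NOT false = true
[2.3] NOT false = true
[2] true OR true OR true = true
[3.2] NOT true = false
[3] true OR false OR false = true
[4.1] NOT true = false
[4] false OR true OR true = true
[5.1] NOT false = true
[5.2] NOT true = false
[5.3] NOT false = true
[5] true OR false OR true = true
[6.2] NOT true = false
[6] false OR false OR false = false
[7] false OR true OR true = true
[8] true OR true OR true = true
[root] true AND true AND true AND true AND true AND false AND true AND true = false
Overall: false → declined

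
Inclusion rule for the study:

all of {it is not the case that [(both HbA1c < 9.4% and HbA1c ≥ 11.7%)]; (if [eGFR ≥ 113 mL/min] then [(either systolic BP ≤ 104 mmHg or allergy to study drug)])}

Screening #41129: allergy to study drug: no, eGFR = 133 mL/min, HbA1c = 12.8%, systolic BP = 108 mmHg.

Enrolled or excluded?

Excluded

Atomic conditions:
  HbA1c < 9.4%: 12.8 < 9.4 is false
  HbA1c ≥ 11.7%: 12.8 ≥ 11.7 is true
  eGFR ≥ 113 mL/min: 133 ≥ 113 is true
  systolic BP ≤ 104 mmHg: 108 ≤ 104 is false
  allergy to study drug: no → false
Combine:
[1.1] false AND true = false
[1] NOT false = true
[2.2] false OR false = false
[2] true → false = false
[root] true AND false = false
Overall: false → excluded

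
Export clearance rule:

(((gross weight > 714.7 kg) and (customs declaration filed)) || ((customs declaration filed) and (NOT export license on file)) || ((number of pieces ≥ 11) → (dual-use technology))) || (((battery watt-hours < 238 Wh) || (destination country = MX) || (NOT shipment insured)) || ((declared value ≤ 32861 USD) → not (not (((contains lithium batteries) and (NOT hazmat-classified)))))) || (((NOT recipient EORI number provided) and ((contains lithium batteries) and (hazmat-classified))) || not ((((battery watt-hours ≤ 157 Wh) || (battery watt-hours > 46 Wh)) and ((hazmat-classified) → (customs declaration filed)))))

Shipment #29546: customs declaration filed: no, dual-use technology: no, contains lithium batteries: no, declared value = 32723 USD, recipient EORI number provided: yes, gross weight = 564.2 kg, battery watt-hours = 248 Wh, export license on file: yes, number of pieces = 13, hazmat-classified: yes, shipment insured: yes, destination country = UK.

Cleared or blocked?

Atomic conditions:
  gross weight > 714.7 kg: 564.2 > 714.7 is false
  customs declaration filed: no → false
  NOT export license on file: yes → false
  number of pieces ≥ 11: 13 ≥ 11 is true
  dual-use technology: no → false
  battery watt-hours < 238 Wh: 248 < 238 is false
  destination country = MX: UK == MX is false
  NOT shipment insured: yes → false
  declared value ≤ 32861 USD: 32723 ≤ 32861 is true
  contains lithium batteries: no → false
  NOT hazmat-classified: yes → false
  NOT recipient EORI number provided: yes → false
  hazmat-classified: yes → true
  battery watt-hours ≤ 157 Wh: 248 ≤ 157 is false
  battery watt-hours > 46 Wh: 248 > 46 is true
Combine:
[1.1] false AND false = false
[1.2] false AND false = false
[1.3] true → false = false
[1] false OR false OR false = false
[2.1] false OR false OR false = false
[2.2.2.1.1] false AND false = false
[2.2.2.1] NOT false = true
[2.2.2] NOT true = false
[2.2] true → false = false
[2] false OR false = false
[3.1.2] false AND true = false
[3.1] false AND false = false
[3.2.1.1] false OR true = true
[3.2.1.2] true → false = false
[3.2.1] true AND false = false
[3.2] NOT false = true
[3] false OR true = true
[root] false OR false OR true = true
Overall: true → cleared

Cleared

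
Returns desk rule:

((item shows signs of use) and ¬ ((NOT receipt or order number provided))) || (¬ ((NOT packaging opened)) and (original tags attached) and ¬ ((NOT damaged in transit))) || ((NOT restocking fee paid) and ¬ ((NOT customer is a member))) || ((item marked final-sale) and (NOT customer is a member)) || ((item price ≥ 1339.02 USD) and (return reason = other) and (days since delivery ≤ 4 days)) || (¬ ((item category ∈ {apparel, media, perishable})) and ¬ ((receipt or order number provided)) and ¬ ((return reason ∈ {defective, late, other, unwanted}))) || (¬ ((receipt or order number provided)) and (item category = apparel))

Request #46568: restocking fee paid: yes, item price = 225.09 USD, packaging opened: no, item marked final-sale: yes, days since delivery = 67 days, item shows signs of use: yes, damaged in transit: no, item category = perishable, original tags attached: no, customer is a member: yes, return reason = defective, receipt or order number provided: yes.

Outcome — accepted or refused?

Atomic conditions:
  item shows signs of use: yes → true
  NOT receipt or order number provided: yes → false
  NOT packaging opened: no → true
  original tags attached: no → false
  NOT damaged in transit: no → true
  NOT restocking fee paid: yes → false
  NOT customer is a member: yes → false
  item marked final-sale: yes → true
  item price ≥ 1339.02 USD: 225.09 ≥ 1339.02 is false
  return reason = other: defective == other is false
  days since delivery ≤ 4 days: 67 ≤ 4 is false
  item category ∈ {apparel, media, perishable}: perishable is in the set → true
  receipt or order number provided: yes → true
  return reason ∈ {defective, late, other, unwanted}: defective is in the set → true
  item category = apparel: perishable == apparel is false
Combine:
[1.2] NOT false = true
[1] true AND true = true
[2.1] NOT true = false
[2.3] NOT true = false
[2] false AND false AND false = false
[3.2] NOT false = true
[3] false AND true = false
[4] true AND false = false
[5] false AND false AND false = false
[6.1] NOT true = false
[6.2] NOT true = false
[6.3] NOT true = false
[6] false AND false AND false = false
[7.1] NOT true = false
[7] false AND false = false
[root] true OR false OR false OR false OR false OR false OR false = true
Overall: true → accepted

Accepted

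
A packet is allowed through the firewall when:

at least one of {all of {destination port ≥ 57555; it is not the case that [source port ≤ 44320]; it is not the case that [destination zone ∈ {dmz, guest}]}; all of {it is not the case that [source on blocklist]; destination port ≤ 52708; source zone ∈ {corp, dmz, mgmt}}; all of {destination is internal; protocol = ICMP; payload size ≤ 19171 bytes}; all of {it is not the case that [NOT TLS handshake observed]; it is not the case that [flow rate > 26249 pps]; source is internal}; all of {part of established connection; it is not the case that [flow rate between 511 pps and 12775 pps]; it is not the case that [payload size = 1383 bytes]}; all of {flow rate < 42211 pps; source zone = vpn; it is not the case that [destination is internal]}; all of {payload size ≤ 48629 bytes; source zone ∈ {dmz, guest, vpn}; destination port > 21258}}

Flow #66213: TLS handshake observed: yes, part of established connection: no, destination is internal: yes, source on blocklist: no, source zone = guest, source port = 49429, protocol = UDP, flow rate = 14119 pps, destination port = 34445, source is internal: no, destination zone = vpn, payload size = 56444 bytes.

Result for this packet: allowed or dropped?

Dropped

Atomic conditions:
  destination port ≥ 57555: 34445 ≥ 57555 is false
  source port ≤ 44320: 49429 ≤ 44320 is false
  destination zone ∈ {dmz, guest}: vpn is not in the set → false
  source on blocklist: no → false
  destination port ≤ 52708: 34445 ≤ 52708 is true
  source zone ∈ {corp, dmz, mgmt}: guest is not in the set → false
  destination is internal: yes → true
  protocol = ICMP: UDP == ICMP is false
  payload size ≤ 19171 bytes: 56444 ≤ 19171 is false
  NOT TLS handshake observed: yes → false
  flow rate > 26249 pps: 14119 > 26249 is false
  source is internal: no → false
  part of established connection: no → false
  flow rate between 511 pps and 12775 pps: 14119 in [511, 12775] is false
  payload size = 1383 bytes: 56444 == 1383 is false
  flow rate < 42211 pps: 14119 < 42211 is true
  source zone = vpn: guest == vpn is false
  payload size ≤ 48629 bytes: 56444 ≤ 48629 is false
  source zone ∈ {dmz, guest, vpn}: guest is in the set → true
  destination port > 21258: 34445 > 21258 is true
Combine:
[1.2] NOT false = true
[1.3] NOT false = true
[1] false AND true AND true = false
[2.1] NOT false = true
[2] true AND true AND false = false
[3] true AND false AND false = false
[4.1] NOT false = true
[4.2] NOT false = true
[4] true AND true AND false = false
[5.2] NOT false = true
[5.3] NOT false = true
[5] false AND true AND true = false
[6.3] NOT true = false
[6] true AND false AND false = false
[7] false AND true AND true = false
[root] false OR false OR false OR false OR false OR false OR false = false
Overall: false → dropped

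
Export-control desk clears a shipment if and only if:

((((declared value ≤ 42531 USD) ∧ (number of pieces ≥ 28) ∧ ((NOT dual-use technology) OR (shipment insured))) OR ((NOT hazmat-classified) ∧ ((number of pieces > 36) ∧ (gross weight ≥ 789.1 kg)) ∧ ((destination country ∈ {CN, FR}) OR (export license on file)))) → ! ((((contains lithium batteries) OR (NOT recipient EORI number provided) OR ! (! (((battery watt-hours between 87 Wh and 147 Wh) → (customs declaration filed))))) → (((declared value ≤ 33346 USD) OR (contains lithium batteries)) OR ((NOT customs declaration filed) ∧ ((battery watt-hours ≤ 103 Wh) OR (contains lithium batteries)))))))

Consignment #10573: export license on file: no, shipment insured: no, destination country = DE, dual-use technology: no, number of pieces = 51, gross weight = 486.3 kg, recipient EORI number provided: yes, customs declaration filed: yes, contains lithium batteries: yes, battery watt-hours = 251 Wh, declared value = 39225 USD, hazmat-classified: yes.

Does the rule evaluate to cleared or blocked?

Blocked

Atomic conditions:
  declared value ≤ 42531 USD: 39225 ≤ 42531 is true
  number of pieces ≥ 28: 51 ≥ 28 is true
  NOT dual-use technology: no → true
  shipment insured: no → false
  NOT hazmat-classified: yes → false
  number of pieces > 36: 51 > 36 is true
  gross weight ≥ 789.1 kg: 486.3 ≥ 789.1 is false
  destination country ∈ {CN, FR}: DE is not in the set → false
  export license on file: no → false
  contains lithium batteries: yes → true
  NOT recipient EORI number provided: yes → false
  battery watt-hours between 87 Wh and 147 Wh: 251 in [87, 147] is false
  customs declaration filed: yes → true
  declared value ≤ 33346 USD: 39225 ≤ 33346 is false
  NOT customs declaration filed: yes → false
  battery watt-hours ≤ 103 Wh: 251 ≤ 103 is false
Combine:
[1.1.3] true OR false = true
[1.1] true AND true AND true = true
[1.2.2] true AND false = false
[1.2.3] false OR false = false
[1.2] false AND false AND false = false
[1] true OR false = true
[2.1.1.3.1.1] false → true (antecedent false ⇒ implication holds) = true
[2.1.1.3.1] NOT true = false
[2.1.1.3] NOT false = true
[2.1.1] true OR false OR true = true
[2.1.2.1] false OR true = true
[2.1.2.2.2] false OR true = true
[2.1.2.2] false AND true = false
[2.1.2] true OR false = true
[2.1] true → true = true
[2] NOT true = false
[root] true → false = false
Overall: false → blocked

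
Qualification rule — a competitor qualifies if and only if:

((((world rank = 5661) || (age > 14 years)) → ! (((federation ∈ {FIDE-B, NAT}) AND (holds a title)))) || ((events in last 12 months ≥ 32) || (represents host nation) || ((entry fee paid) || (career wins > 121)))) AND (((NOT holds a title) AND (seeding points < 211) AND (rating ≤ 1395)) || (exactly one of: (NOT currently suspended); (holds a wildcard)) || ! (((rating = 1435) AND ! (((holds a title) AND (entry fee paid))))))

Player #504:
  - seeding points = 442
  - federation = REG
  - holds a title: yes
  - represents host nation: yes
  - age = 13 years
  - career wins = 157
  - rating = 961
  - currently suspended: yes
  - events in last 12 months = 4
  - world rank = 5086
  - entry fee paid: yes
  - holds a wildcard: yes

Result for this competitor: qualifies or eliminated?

Atomic conditions:
  world rank = 5661: 5086 == 5661 is false
  age > 14 years: 13 > 14 is false
  federation ∈ {FIDE-B, NAT}: REG is not in the set → false
  holds a title: yes → true
  events in last 12 months ≥ 32: 4 ≥ 32 is false
  represents host nation: yes → true
  entry fee paid: yes → true
  career wins > 121: 157 > 121 is true
  NOT holds a title: yes → false
  seeding points < 211: 442 < 211 is false
  rating ≤ 1395: 961 ≤ 1395 is true
  NOT currently suspended: yes → false
  holds a wildcard: yes → true
  rating = 1435: 961 == 1435 is false
Combine:
[1.1.1] false OR false = false
[1.1.2.1] false AND true = false
[1.1.2] NOT false = true
[1.1] false → true (antecedent false ⇒ implication holds) = true
[1.2.3] true OR true = true
[1.2] false OR true OR true = true
[1] true OR true = true
[2.1] false AND false AND true = false
[2.2] exactly-one(false, true) = true
[2.3.1.2.1] true AND true = true
[2.3.1.2] NOT true = false
[2.3.1] false AND false = false
[2.3] NOT false = true
[2] false OR true OR true = true
[root] true AND true = true
Overall: true → qualifies

Qualifies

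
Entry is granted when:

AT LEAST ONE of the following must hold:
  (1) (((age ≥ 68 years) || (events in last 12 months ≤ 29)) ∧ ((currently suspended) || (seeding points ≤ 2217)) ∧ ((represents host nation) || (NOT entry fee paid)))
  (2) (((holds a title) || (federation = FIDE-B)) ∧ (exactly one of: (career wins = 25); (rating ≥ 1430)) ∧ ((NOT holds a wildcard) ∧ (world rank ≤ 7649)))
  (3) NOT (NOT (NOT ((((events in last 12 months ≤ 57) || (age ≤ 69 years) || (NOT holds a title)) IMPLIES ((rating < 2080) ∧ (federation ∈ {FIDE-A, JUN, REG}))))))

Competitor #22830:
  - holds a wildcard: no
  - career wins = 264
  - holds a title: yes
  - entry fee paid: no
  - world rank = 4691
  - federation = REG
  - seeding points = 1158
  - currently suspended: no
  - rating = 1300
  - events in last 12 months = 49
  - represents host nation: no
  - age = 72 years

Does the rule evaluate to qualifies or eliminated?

Atomic conditions:
  age ≥ 68 years: 72 ≥ 68 is true
  events in last 12 months ≤ 29: 49 ≤ 29 is false
  currently suspended: no → false
  seeding points ≤ 2217: 1158 ≤ 2217 is true
  represents host nation: no → false
  NOT entry fee paid: no → true
  holds a title: yes → true
  federation = FIDE-B: REG == FIDE-B is false
  career wins = 25: 264 == 25 is false
  rating ≥ 1430: 1300 ≥ 1430 is false
  NOT holds a wildcard: no → true
  world rank ≤ 7649: 4691 ≤ 7649 is true
  events in last 12 months ≤ 57: 49 ≤ 57 is true
  age ≤ 69 years: 72 ≤ 69 is false
  NOT holds a title: yes → false
  rating < 2080: 1300 < 2080 is true
  federation ∈ {FIDE-A, JUN, REG}: REG is in the set → true
Combine:
[1.1] true OR false = true
[1.2] false OR true = true
[1.3] false OR true = true
[1] true AND true AND true = true
[2.1] true OR false = true
[2.2] exactly-one(false, false) = false
[2.3] true AND true = true
[2] true AND false AND true = false
[3.1.1.1.1] true OR false OR false = true
[3.1.1.1.2] true AND true = true
[3.1.1.1] true → true = true
[3.1.1] NOT true = false
[3.1] NOT false = true
[3] NOT true = false
[root] true OR false OR false = true
Overall: true → qualifies

Qualifies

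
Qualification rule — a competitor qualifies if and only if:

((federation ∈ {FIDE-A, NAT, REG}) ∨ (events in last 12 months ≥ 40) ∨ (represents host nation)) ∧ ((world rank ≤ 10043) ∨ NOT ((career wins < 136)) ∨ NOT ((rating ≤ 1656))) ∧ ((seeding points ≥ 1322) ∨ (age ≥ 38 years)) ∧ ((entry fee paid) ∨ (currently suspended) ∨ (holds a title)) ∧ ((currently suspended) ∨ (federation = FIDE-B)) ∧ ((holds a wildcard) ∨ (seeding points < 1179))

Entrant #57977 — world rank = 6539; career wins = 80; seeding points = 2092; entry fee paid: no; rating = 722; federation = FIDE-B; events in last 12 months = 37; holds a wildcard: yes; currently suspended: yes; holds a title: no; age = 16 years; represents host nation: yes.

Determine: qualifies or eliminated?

Qualifies

Atomic conditions:
  federation ∈ {FIDE-A, NAT, REG}: FIDE-B is not in the set → false
  events in last 12 months ≥ 40: 37 ≥ 40 is false
  represents host nation: yes → true
  world rank ≤ 10043: 6539 ≤ 10043 is true
  career wins < 136: 80 < 136 is true
  rating ≤ 1656: 722 ≤ 1656 is true
  seeding points ≥ 1322: 2092 ≥ 1322 is true
  age ≥ 38 years: 16 ≥ 38 is false
  entry fee paid: no → false
  currently suspended: yes → true
  holds a title: no → false
  federation = FIDE-B: FIDE-B == FIDE-B is true
  holds a wildcard: yes → true
  seeding points < 1179: 2092 < 1179 is false
Combine:
[1] false OR false OR true = true
[2.2] NOT true = false
[2.3] NOT true = false
[2] true OR false OR false = true
[3] true OR false = true
[4] false OR true OR false = true
[5] true OR true = true
[6] true OR false = true
[root] true AND true AND true AND true AND true AND true = true
Overall: true → qualifies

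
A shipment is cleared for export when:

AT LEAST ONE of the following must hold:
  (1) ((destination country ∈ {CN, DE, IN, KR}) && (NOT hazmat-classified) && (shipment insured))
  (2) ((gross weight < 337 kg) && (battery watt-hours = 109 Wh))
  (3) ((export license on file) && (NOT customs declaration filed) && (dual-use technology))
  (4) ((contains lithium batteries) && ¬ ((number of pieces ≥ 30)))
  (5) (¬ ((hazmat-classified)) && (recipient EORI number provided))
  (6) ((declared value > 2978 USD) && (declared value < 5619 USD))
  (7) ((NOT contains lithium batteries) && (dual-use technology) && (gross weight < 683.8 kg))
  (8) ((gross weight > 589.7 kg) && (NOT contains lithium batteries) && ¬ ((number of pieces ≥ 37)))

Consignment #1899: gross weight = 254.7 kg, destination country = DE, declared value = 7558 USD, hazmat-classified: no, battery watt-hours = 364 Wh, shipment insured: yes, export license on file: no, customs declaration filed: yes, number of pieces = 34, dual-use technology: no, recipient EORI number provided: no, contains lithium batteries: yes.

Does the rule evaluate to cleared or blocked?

Cleared

Atomic conditions:
  destination country ∈ {CN, DE, IN, KR}: DE is in the set → true
  NOT hazmat-classified: no → true
  shipment insured: yes → true
  gross weight < 337 kg: 254.7 < 337 is true
  battery watt-hours = 109 Wh: 364 == 109 is false
  export license on file: no → false
  NOT customs declaration filed: yes → false
  dual-use technology: no → false
  contains lithium batteries: yes → true
  number of pieces ≥ 30: 34 ≥ 30 is true
  hazmat-classified: no → false
  recipient EORI number provided: no → false
  declared value > 2978 USD: 7558 > 2978 is true
  declared value < 5619 USD: 7558 < 5619 is false
  NOT contains lithium batteries: yes → false
  gross weight < 683.8 kg: 254.7 < 683.8 is true
  gross weight > 589.7 kg: 254.7 > 589.7 is false
  number of pieces ≥ 37: 34 ≥ 37 is false
Combine:
[1] true AND true AND true = true
[2] true AND false = false
[3] false AND false AND false = false
[4.2] NOT true = false
[4] true AND false = false
[5.1] NOT false = true
[5] true AND false = false
[6] true AND false = false
[7] false AND false AND true = false
[8.3] NOT false = true
[8] false AND false AND true = false
[root] true OR false OR false OR false OR false OR false OR false OR false = true
Overall: true → cleared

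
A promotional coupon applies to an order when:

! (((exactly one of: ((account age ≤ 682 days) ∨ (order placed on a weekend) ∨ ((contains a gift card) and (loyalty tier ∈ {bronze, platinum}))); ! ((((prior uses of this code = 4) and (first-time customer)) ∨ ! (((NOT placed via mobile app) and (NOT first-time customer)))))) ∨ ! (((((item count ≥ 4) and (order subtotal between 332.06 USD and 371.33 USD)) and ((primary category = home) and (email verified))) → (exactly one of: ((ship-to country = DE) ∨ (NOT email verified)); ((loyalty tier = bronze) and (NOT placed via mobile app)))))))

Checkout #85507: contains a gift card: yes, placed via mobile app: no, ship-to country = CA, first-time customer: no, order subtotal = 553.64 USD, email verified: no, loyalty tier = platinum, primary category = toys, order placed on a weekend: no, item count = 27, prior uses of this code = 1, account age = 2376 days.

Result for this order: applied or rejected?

Atomic conditions:
  account age ≤ 682 days: 2376 ≤ 682 is false
  order placed on a weekend: no → false
  contains a gift card: yes → true
  loyalty tier ∈ {bronze, platinum}: platinum is in the set → true
  prior uses of this code = 4: 1 == 4 is false
  first-time customer: no → false
  NOT placed via mobile app: no → true
  NOT first-time customer: no → true
  item count ≥ 4: 27 ≥ 4 is true
  order subtotal between 332.06 USD and 371.33 USD: 553.64 in [332.06, 371.33] is false
  primary category = home: toys == home is false
  email verified: no → false
  ship-to country = DE: CA == DE is false
  NOT email verified: no → true
  loyalty tier = bronze: platinum == bronze is false
Combine:
[1.1.1.3] true AND true = true
[1.1.1] false OR false OR true = true
[1.1.2.1.1] false AND false = false
[1.1.2.1.2.1] true AND true = true
[1.1.2.1.2] NOT true = false
[1.1.2.1] false OR false = false
[1.1.2] NOT false = true
[1.1] exactly-one(true, true) = false
[1.2.1.1.1] true AND false = false
[1.2.1.1.2] false AND false = false
[1.2.1.1] false AND false = false
[1.2.1.2.1] false OR true = true
[1.2.1.2.2] false AND true = false
[1.2.1.2] exactly-one(true, false) = true
[1.2.1] false → true (antecedent false ⇒ implication holds) = true
[1.2] NOT true = false
[1] false OR false = false
[root] NOT false = true
Overall: true → applied

Applied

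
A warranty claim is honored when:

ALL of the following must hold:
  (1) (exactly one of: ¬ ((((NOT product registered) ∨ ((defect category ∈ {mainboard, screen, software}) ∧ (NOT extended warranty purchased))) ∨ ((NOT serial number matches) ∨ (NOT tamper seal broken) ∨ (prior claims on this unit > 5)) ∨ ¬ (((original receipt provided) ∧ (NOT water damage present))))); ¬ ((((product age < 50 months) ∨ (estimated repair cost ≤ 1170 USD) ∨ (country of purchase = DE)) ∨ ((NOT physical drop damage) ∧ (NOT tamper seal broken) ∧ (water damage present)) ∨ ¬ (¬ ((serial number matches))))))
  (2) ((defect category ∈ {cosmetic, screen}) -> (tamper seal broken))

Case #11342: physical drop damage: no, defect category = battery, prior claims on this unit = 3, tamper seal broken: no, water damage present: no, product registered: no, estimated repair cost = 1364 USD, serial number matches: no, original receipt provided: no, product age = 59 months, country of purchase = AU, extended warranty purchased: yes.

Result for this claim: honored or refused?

Atomic conditions:
  NOT product registered: no → true
  defect category ∈ {mainboard, screen, software}: battery is not in the set → false
  NOT extended warranty purchased: yes → false
  NOT serial number matches: no → true
  NOT tamper seal broken: no → true
  prior claims on this unit > 5: 3 > 5 is false
  original receipt provided: no → false
  NOT water damage present: no → true
  product age < 50 months: 59 < 50 is false
  estimated repair cost ≤ 1170 USD: 1364 ≤ 1170 is false
  country of purchase = DE: AU == DE is false
  NOT physical drop damage: no → true
  water damage present: no → false
  serial number matches: no → false
  defect category ∈ {cosmetic, screen}: battery is not in the set → false
  tamper seal broken: no → false
Combine:
[1.1.1.1.2] false AND false = false
[1.1.1.1] true OR false = true
[1.1.1.2] true OR true OR false = true
[1.1.1.3.1] false AND true = false
[1.1.1.3] NOT false = true
[1.1.1] true OR true OR true = true
[1.1] NOT true = false
[1.2.1.1] false OR false OR false = false
[1.2.1.2] true AND true AND false = false
[1.2.1.3.1] NOT false = true
[1.2.1.3] NOT true = false
[1.2.1] false OR false OR false = false
[1.2] NOT false = true
[1] exactly-one(false, true) = true
[2] false → false (antecedent false ⇒ implication holds) = true
[root] true AND true = true
Overall: true → honored

Honored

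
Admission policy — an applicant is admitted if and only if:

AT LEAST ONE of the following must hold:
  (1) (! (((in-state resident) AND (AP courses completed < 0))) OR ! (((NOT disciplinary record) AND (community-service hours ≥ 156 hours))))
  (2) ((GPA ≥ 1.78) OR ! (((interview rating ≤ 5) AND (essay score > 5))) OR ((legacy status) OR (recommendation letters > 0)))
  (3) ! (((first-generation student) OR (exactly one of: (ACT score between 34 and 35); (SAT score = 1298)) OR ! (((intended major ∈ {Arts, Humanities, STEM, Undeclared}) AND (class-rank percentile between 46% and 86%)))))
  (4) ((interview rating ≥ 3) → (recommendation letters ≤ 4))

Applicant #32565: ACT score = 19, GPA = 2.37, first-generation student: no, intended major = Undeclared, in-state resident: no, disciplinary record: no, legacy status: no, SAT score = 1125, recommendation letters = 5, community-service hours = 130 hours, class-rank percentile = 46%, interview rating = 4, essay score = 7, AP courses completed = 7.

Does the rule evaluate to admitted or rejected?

Admitted

Atomic conditions:
  in-state resident: no → false
  AP courses completed < 0: 7 < 0 is false
  NOT disciplinary record: no → true
  community-service hours ≥ 156 hours: 130 ≥ 156 is false
  GPA ≥ 1.78: 2.37 ≥ 1.78 is true
  interview rating ≤ 5: 4 ≤ 5 is true
  essay score > 5: 7 > 5 is true
  legacy status: no → false
  recommendation letters > 0: 5 > 0 is true
  first-generation student: no → false
  ACT score between 34 and 35: 19 in [34, 35] is false
  SAT score = 1298: 1125 == 1298 is false
  intended major ∈ {Arts, Humanities, STEM, Undeclared}: Undeclared is in the set → true
  class-rank percentile between 46% and 86%: 46 in [46, 86] is true
  interview rating ≥ 3: 4 ≥ 3 is true
  recommendation letters ≤ 4: 5 ≤ 4 is false
Combine:
[1.1.1] false AND false = false
[1.1] NOT false = true
[1.2.1] true AND false = false
[1.2] NOT false = true
[1] true OR true = true
[2.2.1] true AND true = true
[2.2] NOT true = false
[2.3] false OR true = true
[2] true OR false OR true = true
[3.1.2] exactly-one(false, false) = false
[3.1.3.1] true AND true = true
[3.1.3] NOT true = false
[3.1] false OR false OR false = false
[3] NOT false = true
[4] true → false = false
[root] true OR true OR true OR false = true
Overall: true → admitted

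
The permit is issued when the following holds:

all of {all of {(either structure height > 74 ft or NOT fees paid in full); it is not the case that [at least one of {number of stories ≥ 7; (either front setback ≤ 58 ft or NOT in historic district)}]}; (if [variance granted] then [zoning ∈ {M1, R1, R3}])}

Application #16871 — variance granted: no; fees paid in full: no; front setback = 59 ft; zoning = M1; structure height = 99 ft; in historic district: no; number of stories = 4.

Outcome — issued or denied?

Denied

Atomic conditions:
  structure height > 74 ft: 99 > 74 is true
  NOT fees paid in full: no → true
  number of stories ≥ 7: 4 ≥ 7 is false
  front setback ≤ 58 ft: 59 ≤ 58 is false
  NOT in historic district: no → true
  variance granted: no → false
  zoning ∈ {M1, R1, R3}: M1 is in the set → true
Combine:
[1.1] true OR true = true
[1.2.1.2] false OR true = true
[1.2.1] false OR true = true
[1.2] NOT true = false
[1] true AND false = false
[2] false → true (antecedent false ⇒ implication holds) = true
[root] false AND true = false
Overall: false → denied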